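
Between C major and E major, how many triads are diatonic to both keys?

Diatonic triads of C major: C major (I), D minor (ii), E minor (iii), F major (IV), G major (V), A minor (vi), B diminished (vii°).
Diatonic triads of E major: E major (I), F♯ minor (ii), G♯ minor (iii), A major (IV), B major (V), C♯ minor (vi), D♯ diminished (vii°).
No triad has the same root and quality in both keys.

0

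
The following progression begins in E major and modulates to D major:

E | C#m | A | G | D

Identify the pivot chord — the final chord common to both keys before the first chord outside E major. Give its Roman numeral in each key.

A — IV in E major, V in D major

Chords diatonic to E major: E, F#m, G#m, A, B, C#m, D#dim.
Reading the progression, the first chord not in that set is G, so the modulation leaves E major there.
The chord immediately before G is A, which is diatonic to both keys: IV in E major and V in D major.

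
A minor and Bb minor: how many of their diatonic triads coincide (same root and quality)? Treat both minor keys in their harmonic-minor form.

Diatonic triads of A minor (harmonic minor): Am (i), Bdim (ii°), Caug (III+), Dm (iv), E (V), F (VI), G#dim (vii°).
Diatonic triads of Bb minor (harmonic minor): Bbm (i), Cdim (ii°), Dbaug (III+), Ebm (iv), F (V), Gb (VI), Adim (vii°).
Matching root and quality in both lists: F.
That gives 1 common triad.

1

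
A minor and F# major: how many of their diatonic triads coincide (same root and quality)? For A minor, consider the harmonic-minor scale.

0

Diatonic triads of A minor (harmonic minor): Am (i), Bdim (ii°), Caug (III+), Dm (iv), E (V), F (VI), G#dim (vii°).
Diatonic triads of F# major: F# (I), G#m (ii), A#m (iii), B (IV), C# (V), D#m (vi), E#dim (vii°).
No triad has the same root and quality in both keys.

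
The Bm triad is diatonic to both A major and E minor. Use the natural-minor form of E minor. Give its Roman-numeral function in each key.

ii in A major; v in E minor

The scale of A major is A B C# D E F# G#; B is degree 2, and the triad built there (B-D-F#) is minor, so it is ii.
The scale of E minor (natural minor) is E F# G A B C D; B is degree 5, and the triad built there (B-D-F#) is minor, so it is v.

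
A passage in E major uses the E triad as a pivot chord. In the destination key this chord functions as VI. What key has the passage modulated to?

The numeral VI denotes a major triad on scale degree 6. With E on degree 6, the tonic of the new key is G♯.
Degree 6 carries a major triad in minor keys, so the destination is G♯ minor.
Check: the diatonic triads of G♯ minor (natural minor) are G♯m (i), A♯dim (ii°), B (III), C♯m (iv), D♯m (v), E (VI), F♯ (VII) — E is indeed VI.

G♯ minor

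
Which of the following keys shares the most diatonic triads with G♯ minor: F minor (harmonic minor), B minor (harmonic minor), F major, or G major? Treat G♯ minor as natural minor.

Triads of G♯ minor (natural minor): G♯m (i), A♯dim (ii°), B (III), C♯m (iv), D♯m (v), E (VI), F♯ (VII).
F minor (harmonic minor) shares 0: none.
B minor (harmonic minor) shares 2: A♯dim, F♯.
F major shares 0: none.
G major shares 0: none.
The most common triads (2) are shared with B minor.

B minor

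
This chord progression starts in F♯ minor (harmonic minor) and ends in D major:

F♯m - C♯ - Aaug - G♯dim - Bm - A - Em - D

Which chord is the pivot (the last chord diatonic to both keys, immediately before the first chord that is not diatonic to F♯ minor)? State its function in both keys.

Chords diatonic to F♯ minor: F♯m, G♯dim, Aaug, Bm, C♯, D, E♯dim.
Reading the progression, the first chord not in that set is A, so the modulation leaves F♯ minor there.
The chord immediately before A is Bm, which is diatonic to both keys: iv in F♯ minor and vi in D major.

Bm — iv in F♯ minor, vi in D major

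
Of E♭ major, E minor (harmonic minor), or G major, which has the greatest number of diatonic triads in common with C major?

G major

Triads of C major: C major (I), D minor (ii), E minor (iii), F major (IV), G major (V), A minor (vi), B diminished (vii°).
E♭ major shares 0: none.
E minor (harmonic minor) shares 3: C, Em, Am.
G major shares 4: C, Em, G, Am.
The most common triads (4) are shared with G major.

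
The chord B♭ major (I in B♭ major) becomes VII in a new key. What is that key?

C minor

The numeral VII denotes a major triad on scale degree 7. With B♭ on degree 7, the tonic of the new key is C.
Degree 7 carries a major triad in natural-minor keys, so the destination is C minor.
Check: the diatonic triads of C minor (natural minor) are Cm (i), Ddim (ii°), E♭ (III), Fm (iv), Gm (v), A♭ (VI), B♭ (VII) — B♭ major is indeed VII.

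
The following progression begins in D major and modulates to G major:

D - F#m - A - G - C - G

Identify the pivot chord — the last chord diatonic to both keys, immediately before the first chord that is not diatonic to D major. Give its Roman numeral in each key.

Chords diatonic to D major: D, Em, F#m, G, A, Bm, C#dim.
Reading the progression, the first chord not in that set is C, so the modulation leaves D major there.
The chord immediately before C is G, which is diatonic to both keys: IV in D major and I in G major.

G — IV in D major, I in G major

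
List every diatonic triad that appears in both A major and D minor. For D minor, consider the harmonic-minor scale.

Triads in A major: A major (I), B minor (ii), C♯ minor (iii), D major (IV), E major (V), F♯ minor (vi), G♯ diminished (vii°).
Triads in D minor (harmonic minor): D minor (i), E diminished (ii°), F augmented (III+), G minor (iv), A major (V), B♭ major (VI), C♯ diminished (vii°).
Shared triads with their functions: A major (I in A major, V in D minor).

A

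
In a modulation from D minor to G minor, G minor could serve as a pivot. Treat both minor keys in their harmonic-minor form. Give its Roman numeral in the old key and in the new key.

iv in D minor; i in G minor

The scale of D minor (harmonic minor) is D E F G A Bb C#; G is degree 4, and the triad built there (G-Bb-D) is minor, so it is iv.
The scale of G minor (harmonic minor) is G A Bb C D Eb F#; G is degree 1, and the triad built there (G-Bb-D) is minor, so it is i.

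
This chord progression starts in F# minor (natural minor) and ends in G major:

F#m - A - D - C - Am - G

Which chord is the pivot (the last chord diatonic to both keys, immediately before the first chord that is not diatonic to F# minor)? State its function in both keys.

Chords diatonic to F# minor: F#m, G#dim, A, Bm, C#m, D, E.
Reading the progression, the first chord not in that set is C, so the modulation leaves F# minor there.
The chord immediately before C is D, which is diatonic to both keys: VI in F# minor and V in G major.

D — VI in F# minor, V in G major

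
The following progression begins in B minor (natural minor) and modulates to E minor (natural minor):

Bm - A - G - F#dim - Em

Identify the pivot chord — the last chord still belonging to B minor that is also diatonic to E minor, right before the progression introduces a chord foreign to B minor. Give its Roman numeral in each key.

G — VI in B minor, III in E minor

Chords diatonic to B minor: Bm, C#dim, D, Em, F#m, G, A.
Reading the progression, the first chord not in that set is F#dim, so the modulation leaves B minor there.
The chord immediately before F#dim is G, which is diatonic to both keys: VI in B minor and III in E minor.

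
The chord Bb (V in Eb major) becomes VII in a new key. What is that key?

The numeral VII denotes a major triad on scale degree 7. With Bb on degree 7, the tonic of the new key is C.
Degree 7 carries a major triad in natural-minor keys, so the destination is C minor.
Check: the diatonic triads of C minor (natural minor) are Cm (i), Ddim (ii°), Eb (III), Fm (iv), Gm (v), Ab (VI), Bb (VII) — Bb is indeed VII.

C minor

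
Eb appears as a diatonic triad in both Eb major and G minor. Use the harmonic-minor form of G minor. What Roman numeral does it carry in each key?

I in Eb major; VI in G minor

The scale of Eb major is Eb F G Ab Bb C D; Eb is degree 1, and the triad built there (Eb-G-Bb) is major, so it is I.
The scale of G minor (harmonic minor) is G A Bb C D Eb F#; Eb is degree 6, and the triad built there (Eb-G-Bb) is major, so it is VI.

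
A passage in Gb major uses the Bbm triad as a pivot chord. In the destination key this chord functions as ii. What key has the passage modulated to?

Ab major

The numeral ii denotes a minor triad on scale degree 2. With Bb on degree 2, the tonic of the new key is Ab.
Degree 2 carries a minor triad in major keys, so the destination is Ab major.
Check: the diatonic triads of Ab major are Ab (I), Bbm (ii), Cm (iii), Db (IV), Eb (V), Fm (vi), Gdim (vii°) — Bbm is indeed ii.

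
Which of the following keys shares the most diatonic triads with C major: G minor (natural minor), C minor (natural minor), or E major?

G minor

Triads of C major: C major (I), D minor (ii), E minor (iii), F major (IV), G major (V), A minor (vi), B diminished (vii°).
G minor (natural minor) shares 2: Dm, F.
C minor (natural minor) shares 0: none.
E major shares 0: none.
The most common triads (2) are shared with G minor.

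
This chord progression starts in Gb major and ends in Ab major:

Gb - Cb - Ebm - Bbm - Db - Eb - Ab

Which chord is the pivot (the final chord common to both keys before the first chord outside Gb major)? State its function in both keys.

Db — V in Gb major, IV in Ab major

Chords diatonic to Gb major: Gb, Abm, Bbm, Cb, Db, Ebm, Fdim.
Reading the progression, the first chord not in that set is Eb, so the modulation leaves Gb major there.
The chord immediately before Eb is Db, which is diatonic to both keys: V in Gb major and IV in Ab major.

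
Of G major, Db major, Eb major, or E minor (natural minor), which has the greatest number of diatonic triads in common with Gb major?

Triads of Gb major: Gb major (I), Ab minor (ii), Bb minor (iii), Cb major (IV), Db major (V), Eb minor (vi), F diminished (vii°).
G major shares 0: none.
Db major shares 4: Gb, Bbm, Db, Ebm.
Eb major shares 0: none.
E minor (natural minor) shares 0: none.
The most common triads (4) are shared with Db major.

Db major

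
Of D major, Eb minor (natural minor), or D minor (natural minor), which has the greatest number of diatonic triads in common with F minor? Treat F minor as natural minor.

Eb minor

Triads of F minor (natural minor): Fm (i), Gdim (ii°), Ab (III), Bbm (iv), Cm (v), Db (VI), Eb (VII).
D major shares 0: none.
Eb minor (natural minor) shares 2: Bbm, Db.
D minor (natural minor) shares 0: none.
The most common triads (2) are shared with Eb minor.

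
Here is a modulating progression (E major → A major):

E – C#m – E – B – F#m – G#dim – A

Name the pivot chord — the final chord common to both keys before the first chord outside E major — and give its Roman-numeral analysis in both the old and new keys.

Chords diatonic to E major: E, F#m, G#m, A, B, C#m, D#dim.
Reading the progression, the first chord not in that set is G#dim, so the modulation leaves E major there.
The chord immediately before G#dim is F#m, which is diatonic to both keys: ii in E major and vi in A major.

F#m — ii in E major, vi in A major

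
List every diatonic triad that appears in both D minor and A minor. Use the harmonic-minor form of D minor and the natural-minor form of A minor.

Triads in D minor (harmonic minor): Dm (i), Edim (ii°), Faug (III+), Gm (iv), A (V), B♭ (VI), C♯dim (vii°).
Triads in A minor (natural minor): Am (i), Bdim (ii°), C (III), Dm (iv), Em (v), F (VI), G (VII).
Shared triads with their functions: Dm (i in D minor, iv in A minor).

Dm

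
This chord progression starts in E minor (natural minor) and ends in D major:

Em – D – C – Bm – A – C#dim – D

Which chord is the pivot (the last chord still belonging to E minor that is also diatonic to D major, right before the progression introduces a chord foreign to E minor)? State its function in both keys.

Chords diatonic to E minor: Em, F#dim, G, Am, Bm, C, D.
Reading the progression, the first chord not in that set is A, so the modulation leaves E minor there.
The chord immediately before A is Bm, which is diatonic to both keys: v in E minor and vi in D major.

Bm — v in E minor, vi in D major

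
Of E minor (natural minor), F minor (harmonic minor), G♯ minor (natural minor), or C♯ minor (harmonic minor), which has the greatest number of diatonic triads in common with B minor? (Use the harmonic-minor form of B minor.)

E minor

Triads of B minor (harmonic minor): B minor (i), C♯ diminished (ii°), D augmented (III+), E minor (iv), F♯ major (V), G major (VI), A♯ diminished (vii°).
E minor (natural minor) shares 3: Bm, Em, G.
F minor (harmonic minor) shares 0: none.
G♯ minor (natural minor) shares 2: F♯, A♯dim.
C♯ minor (harmonic minor) shares 0: none.
The most common triads (3) are shared with E minor.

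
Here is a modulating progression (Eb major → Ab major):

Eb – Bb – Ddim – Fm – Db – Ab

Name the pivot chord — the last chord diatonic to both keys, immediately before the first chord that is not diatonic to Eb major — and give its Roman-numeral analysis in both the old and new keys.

Fm — ii in Eb major, vi in Ab major

Chords diatonic to Eb major: Eb, Fm, Gm, Ab, Bb, Cm, Ddim.
Reading the progression, the first chord not in that set is Db, so the modulation leaves Eb major there.
The chord immediately before Db is Fm, which is diatonic to both keys: ii in Eb major and vi in Ab major.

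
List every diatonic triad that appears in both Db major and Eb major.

Triads in Db major: Db (I), Ebm (ii), Fm (iii), Gb (IV), Ab (V), Bbm (vi), Cdim (vii°).
Triads in Eb major: Eb (I), Fm (ii), Gm (iii), Ab (IV), Bb (V), Cm (vi), Ddim (vii°).
Shared triads with their functions: Fm (iii in Db major, ii in Eb major); Ab (V in Db major, IV in Eb major).

Fm, Ab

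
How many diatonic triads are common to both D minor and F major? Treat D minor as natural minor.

Diatonic triads of D minor (natural minor): D minor (i), E diminished (ii°), F major (III), G minor (iv), A minor (v), B♭ major (VI), C major (VII).
Diatonic triads of F major: F major (I), G minor (ii), A minor (iii), B♭ major (IV), C major (V), D minor (vi), E diminished (vii°).
Matching root and quality in both lists: D minor, E diminished, F major, G minor, A minor, B♭ major, C major.
That gives 7 common triads.

7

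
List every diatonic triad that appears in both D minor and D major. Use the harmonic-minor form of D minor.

Triads in D minor (harmonic minor): D minor (i), E diminished (ii°), F augmented (III+), G minor (iv), A major (V), Bb major (VI), C# diminished (vii°).
Triads in D major: D major (I), E minor (ii), F# minor (iii), G major (IV), A major (V), B minor (vi), C# diminished (vii°).
Shared triads with their functions: A major (V in D minor, V in D major); C# diminished (vii° in D minor, vii° in D major).

A, C#dim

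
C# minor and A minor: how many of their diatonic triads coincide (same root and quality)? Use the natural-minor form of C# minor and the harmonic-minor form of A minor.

Diatonic triads of C# minor (natural minor): C#m (i), D#dim (ii°), E (III), F#m (iv), G#m (v), A (VI), B (VII).
Diatonic triads of A minor (harmonic minor): Am (i), Bdim (ii°), Caug (III+), Dm (iv), E (V), F (VI), G#dim (vii°).
Matching root and quality in both lists: E.
That gives 1 common triad.

1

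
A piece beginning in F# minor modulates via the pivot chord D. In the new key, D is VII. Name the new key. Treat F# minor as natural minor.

E minor

The numeral VII denotes a major triad on scale degree 7. With D on degree 7, the tonic of the new key is E.
Degree 7 carries a major triad in natural-minor keys, so the destination is E minor.
Check: the diatonic triads of E minor (natural minor) are Em (i), F#dim (ii°), G (III), Am (iv), Bm (v), C (VI), D (VII) — D is indeed VII.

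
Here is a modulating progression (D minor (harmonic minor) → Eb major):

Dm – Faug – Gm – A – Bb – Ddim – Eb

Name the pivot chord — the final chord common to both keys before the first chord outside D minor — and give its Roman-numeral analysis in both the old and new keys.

Chords diatonic to D minor: Dm, Edim, Faug, Gm, A, Bb, C#dim.
Reading the progression, the first chord not in that set is Ddim, so the modulation leaves D minor there.
The chord immediately before Ddim is Bb, which is diatonic to both keys: VI in D minor and V in Eb major.

Bb — VI in D minor, V in Eb major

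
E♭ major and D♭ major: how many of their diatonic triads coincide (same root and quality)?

2

Diatonic triads of E♭ major: E♭ (I), Fm (ii), Gm (iii), A♭ (IV), B♭ (V), Cm (vi), Ddim (vii°).
Diatonic triads of D♭ major: D♭ (I), E♭m (ii), Fm (iii), G♭ (IV), A♭ (V), B♭m (vi), Cdim (vii°).
Matching root and quality in both lists: Fm, A♭.
That gives 2 common triads.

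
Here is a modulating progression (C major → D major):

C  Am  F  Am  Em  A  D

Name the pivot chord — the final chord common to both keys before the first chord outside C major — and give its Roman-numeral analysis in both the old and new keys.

Chords diatonic to C major: C, Dm, Em, F, G, Am, Bdim.
Reading the progression, the first chord not in that set is A, so the modulation leaves C major there.
The chord immediately before A is Em, which is diatonic to both keys: iii in C major and ii in D major.

Em — iii in C major, ii in D major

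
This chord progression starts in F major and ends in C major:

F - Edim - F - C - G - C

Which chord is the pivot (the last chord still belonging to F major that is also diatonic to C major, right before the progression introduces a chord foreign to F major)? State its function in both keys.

Chords diatonic to F major: F, Gm, Am, Bb, C, Dm, Edim.
Reading the progression, the first chord not in that set is G, so the modulation leaves F major there.
The chord immediately before G is C, which is diatonic to both keys: V in F major and I in C major.

C — V in F major, I in C major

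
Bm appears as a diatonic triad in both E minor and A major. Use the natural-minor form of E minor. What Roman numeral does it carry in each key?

The scale of E minor (natural minor) is E F♯ G A B C D; B is degree 5, and the triad built there (B-D-F♯) is minor, so it is v.
The scale of A major is A B C♯ D E F♯ G♯; B is degree 2, and the triad built there (B-D-F♯) is minor, so it is ii.

v in E minor; ii in A major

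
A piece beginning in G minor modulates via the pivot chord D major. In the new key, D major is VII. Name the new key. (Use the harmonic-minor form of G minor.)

The numeral VII denotes a major triad on scale degree 7. With D on degree 7, the tonic of the new key is E.
Degree 7 carries a major triad in natural-minor keys, so the destination is E minor.
Check: the diatonic triads of E minor (natural minor) are Em (i), F#dim (ii°), G (III), Am (iv), Bm (v), C (VI), D (VII) — D major is indeed VII.

E minor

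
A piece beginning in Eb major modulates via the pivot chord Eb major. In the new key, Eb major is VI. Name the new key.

The numeral VI denotes a major triad on scale degree 6. With Eb on degree 6, the tonic of the new key is G.
Degree 6 carries a major triad in minor keys, so the destination is G minor.
Check: the diatonic triads of G minor (natural minor) are Gm (i), Adim (ii°), Bb (III), Cm (iv), Dm (v), Eb (VI), F (VII) — Eb major is indeed VI.

G minor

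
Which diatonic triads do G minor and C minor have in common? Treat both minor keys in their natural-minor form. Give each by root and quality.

Gm, Bb, Cm, Eb

Triads in G minor (natural minor): Gm (i), Adim (ii°), Bb (III), Cm (iv), Dm (v), Eb (VI), F (VII).
Triads in C minor (natural minor): Cm (i), Ddim (ii°), Eb (III), Fm (iv), Gm (v), Ab (VI), Bb (VII).
Shared triads with their functions: Gm (i in G minor, v in C minor); Bb (III in G minor, VII in C minor); Cm (iv in G minor, i in C minor); Eb (VI in G minor, III in C minor).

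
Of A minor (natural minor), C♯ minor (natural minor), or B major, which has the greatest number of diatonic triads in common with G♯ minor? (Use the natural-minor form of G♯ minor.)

Triads of G♯ minor (natural minor): G♯ minor (i), A♯ diminished (ii°), B major (III), C♯ minor (iv), D♯ minor (v), E major (VI), F♯ major (VII).
A minor (natural minor) shares 0: none.
C♯ minor (natural minor) shares 4: G♯m, B, C♯m, E.
B major shares 7: G♯m, A♯dim, B, C♯m, D♯m, E, F♯.
The most common triads (7) are shared with B major.

B major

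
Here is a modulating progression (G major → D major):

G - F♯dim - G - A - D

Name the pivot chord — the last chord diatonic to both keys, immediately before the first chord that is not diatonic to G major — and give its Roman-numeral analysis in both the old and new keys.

G — I in G major, IV in D major

Chords diatonic to G major: G, Am, Bm, C, D, Em, F♯dim.
Reading the progression, the first chord not in that set is A, so the modulation leaves G major there.
The chord immediately before A is G, which is diatonic to both keys: I in G major and IV in D major.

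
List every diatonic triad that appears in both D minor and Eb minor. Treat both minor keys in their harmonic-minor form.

Triads in D minor (harmonic minor): D minor (i), E diminished (ii°), F augmented (III+), G minor (iv), A major (V), Bb major (VI), C# diminished (vii°).
Triads in Eb minor (harmonic minor): Eb minor (i), F diminished (ii°), Gb augmented (III+), Ab minor (iv), Bb major (V), Cb major (VI), D diminished (vii°).
Shared triads with their functions: Bb major (VI in D minor, V in Eb minor).

Bb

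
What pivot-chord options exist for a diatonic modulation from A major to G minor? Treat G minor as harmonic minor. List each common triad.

D

Triads in A major: A (I), Bm (ii), C#m (iii), D (IV), E (V), F#m (vi), G#dim (vii°).
Triads in G minor (harmonic minor): Gm (i), Adim (ii°), Bbaug (III+), Cm (iv), D (V), Eb (VI), F#dim (vii°).
Shared triads with their functions: D (IV in A major, V in G minor).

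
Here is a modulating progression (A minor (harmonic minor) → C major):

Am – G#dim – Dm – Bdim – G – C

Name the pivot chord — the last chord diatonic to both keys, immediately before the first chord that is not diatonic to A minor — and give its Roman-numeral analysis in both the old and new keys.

Chords diatonic to A minor: Am, Bdim, Caug, Dm, E, F, G#dim.
Reading the progression, the first chord not in that set is G, so the modulation leaves A minor there.
The chord immediately before G is Bdim, which is diatonic to both keys: ii° in A minor and vii° in C major.

Bdim — ii° in A minor, vii° in C major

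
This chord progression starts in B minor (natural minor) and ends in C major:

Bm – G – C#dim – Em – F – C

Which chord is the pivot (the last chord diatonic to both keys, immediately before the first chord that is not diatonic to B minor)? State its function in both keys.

Chords diatonic to B minor: Bm, C#dim, D, Em, F#m, G, A.
Reading the progression, the first chord not in that set is F, so the modulation leaves B minor there.
The chord immediately before F is Em, which is diatonic to both keys: iv in B minor and iii in C major.

Em — iv in B minor, iii in C major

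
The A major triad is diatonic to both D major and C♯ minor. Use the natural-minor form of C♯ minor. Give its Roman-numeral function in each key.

The scale of D major is D E F♯ G A B C♯; A is degree 5, and the triad built there (A-C♯-E) is major, so it is V.
The scale of C♯ minor (natural minor) is C♯ D♯ E F♯ G♯ A B; A is degree 6, and the triad built there (A-C♯-E) is major, so it is VI.

V in D major; VI in C♯ minor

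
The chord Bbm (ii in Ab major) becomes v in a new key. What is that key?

The numeral v denotes a minor triad on scale degree 5. With Bb on degree 5, the tonic of the new key is Eb.
Degree 5 carries a minor triad in natural-minor keys, so the destination is Eb minor.
Check: the diatonic triads of Eb minor (natural minor) are Ebm (i), Fdim (ii°), Gb (III), Abm (iv), Bbm (v), Cb (VI), Db (VII) — Bbm is indeed v.

Eb minor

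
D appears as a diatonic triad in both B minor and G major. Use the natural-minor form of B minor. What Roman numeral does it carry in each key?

The scale of B minor (natural minor) is B C# D E F# G A; D is degree 3, and the triad built there (D-F#-A) is major, so it is III.
The scale of G major is G A B C D E F#; D is degree 5, and the triad built there (D-F#-A) is major, so it is V.

III in B minor; V in G major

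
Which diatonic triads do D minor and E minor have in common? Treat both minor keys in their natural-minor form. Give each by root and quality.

Am, C

Triads in D minor (natural minor): Dm (i), Edim (ii°), F (III), Gm (iv), Am (v), Bb (VI), C (VII).
Triads in E minor (natural minor): Em (i), F#dim (ii°), G (III), Am (iv), Bm (v), C (VI), D (VII).
Shared triads with their functions: Am (v in D minor, iv in E minor); C (VII in D minor, VI in E minor).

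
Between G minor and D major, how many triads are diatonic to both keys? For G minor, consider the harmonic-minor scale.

1

Diatonic triads of G minor (harmonic minor): Gm (i), Adim (ii°), Bbaug (III+), Cm (iv), D (V), Eb (VI), F#dim (vii°).
Diatonic triads of D major: D (I), Em (ii), F#m (iii), G (IV), A (V), Bm (vi), C#dim (vii°).
Matching root and quality in both lists: D.
That gives 1 common triad.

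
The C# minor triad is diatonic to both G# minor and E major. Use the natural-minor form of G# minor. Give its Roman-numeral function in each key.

iv in G# minor; vi in E major

The scale of G# minor (natural minor) is G# A# B C# D# E F#; C# is degree 4, and the triad built there (C#-E-G#) is minor, so it is iv.
The scale of E major is E F# G# A B C# D#; C# is degree 6, and the triad built there (C#-E-G#) is minor, so it is vi.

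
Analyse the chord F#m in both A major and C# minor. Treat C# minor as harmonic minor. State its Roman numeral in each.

vi in A major; iv in C# minor

The scale of A major is A B C# D E F# G#; F# is degree 6, and the triad built there (F#-A-C#) is minor, so it is vi.
The scale of C# minor (harmonic minor) is C# D# E F# G# A B#; F# is degree 4, and the triad built there (F#-A-C#) is minor, so it is iv.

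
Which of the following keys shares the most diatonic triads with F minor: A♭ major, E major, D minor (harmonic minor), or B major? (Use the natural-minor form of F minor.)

Triads of F minor (natural minor): Fm (i), Gdim (ii°), A♭ (III), B♭m (iv), Cm (v), D♭ (VI), E♭ (VII).
A♭ major shares 7: Fm, Gdim, A♭, B♭m, Cm, D♭, E♭.
E major shares 0: none.
D minor (harmonic minor) shares 0: none.
B major shares 0: none.
The most common triads (7) are shared with A♭ major.

A♭ major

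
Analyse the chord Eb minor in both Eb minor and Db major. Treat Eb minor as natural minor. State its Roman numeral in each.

The scale of Eb minor (natural minor) is Eb F Gb Ab Bb Cb Db; Eb is degree 1, and the triad built there (Eb-Gb-Bb) is minor, so it is i.
The scale of Db major is Db Eb F Gb Ab Bb C; Eb is degree 2, and the triad built there (Eb-Gb-Bb) is minor, so it is ii.

i in Eb minor; ii in Db major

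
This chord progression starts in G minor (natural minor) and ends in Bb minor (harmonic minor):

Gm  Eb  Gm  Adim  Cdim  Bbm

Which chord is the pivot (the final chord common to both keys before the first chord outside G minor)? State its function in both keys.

Adim — ii° in G minor, vii° in Bb minor

Chords diatonic to G minor: Gm, Adim, Bb, Cm, Dm, Eb, F.
Reading the progression, the first chord not in that set is Cdim, so the modulation leaves G minor there.
The chord immediately before Cdim is Adim, which is diatonic to both keys: ii° in G minor and vii° in Bb minor.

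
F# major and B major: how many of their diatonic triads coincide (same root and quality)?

4

Diatonic triads of F# major: F# (I), G#m (ii), A#m (iii), B (IV), C# (V), D#m (vi), E#dim (vii°).
Diatonic triads of B major: B (I), C#m (ii), D#m (iii), E (IV), F# (V), G#m (vi), A#dim (vii°).
Matching root and quality in both lists: F#, G#m, B, D#m.
That gives 4 common triads.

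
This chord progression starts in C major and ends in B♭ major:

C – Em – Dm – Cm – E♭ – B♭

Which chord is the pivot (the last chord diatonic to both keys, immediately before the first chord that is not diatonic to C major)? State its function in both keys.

Chords diatonic to C major: C, Dm, Em, F, G, Am, Bdim.
Reading the progression, the first chord not in that set is Cm, so the modulation leaves C major there.
The chord immediately before Cm is Dm, which is diatonic to both keys: ii in C major and iii in B♭ major.

Dm — ii in C major, iii in B♭ major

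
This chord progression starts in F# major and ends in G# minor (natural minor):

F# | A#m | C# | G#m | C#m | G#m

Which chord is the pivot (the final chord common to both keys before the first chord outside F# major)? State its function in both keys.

Chords diatonic to F# major: F#, G#m, A#m, B, C#, D#m, E#dim.
Reading the progression, the first chord not in that set is C#m, so the modulation leaves F# major there.
The chord immediately before C#m is G#m, which is diatonic to both keys: ii in F# major and i in G# minor.

G#m — ii in F# major, i in G# minor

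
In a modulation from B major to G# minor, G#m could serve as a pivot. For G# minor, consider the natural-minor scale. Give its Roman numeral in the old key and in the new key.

vi in B major; i in G# minor

The scale of B major is B C# D# E F# G# A#; G# is degree 6, and the triad built there (G#-B-D#) is minor, so it is vi.
The scale of G# minor (natural minor) is G# A# B C# D# E F#; G# is degree 1, and the triad built there (G#-B-D#) is minor, so it is i.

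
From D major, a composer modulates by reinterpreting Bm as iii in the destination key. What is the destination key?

G major

The numeral iii denotes a minor triad on scale degree 3. With B on degree 3, the tonic of the new key is G.
Degree 3 carries a minor triad in major keys, so the destination is G major.
Check: the diatonic triads of G major are G (I), Am (ii), Bm (iii), C (IV), D (V), Em (vi), F#dim (vii°) — Bm is indeed iii.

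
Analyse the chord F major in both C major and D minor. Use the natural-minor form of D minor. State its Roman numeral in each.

The scale of C major is C D E F G A B; F is degree 4, and the triad built there (F-A-C) is major, so it is IV.
The scale of D minor (natural minor) is D E F G A Bb C; F is degree 3, and the triad built there (F-A-C) is major, so it is III.

IV in C major; III in D minor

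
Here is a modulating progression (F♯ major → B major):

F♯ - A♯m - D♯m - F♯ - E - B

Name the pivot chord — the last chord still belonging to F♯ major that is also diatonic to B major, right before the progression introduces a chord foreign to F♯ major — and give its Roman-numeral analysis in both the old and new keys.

Chords diatonic to F♯ major: F♯, G♯m, A♯m, B, C♯, D♯m, E♯dim.
Reading the progression, the first chord not in that set is E, so the modulation leaves F♯ major there.
The chord immediately before E is F♯, which is diatonic to both keys: I in F♯ major and V in B major.

F♯ — I in F♯ major, V in B major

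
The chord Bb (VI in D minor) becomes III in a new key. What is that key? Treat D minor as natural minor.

The numeral III denotes a major triad on scale degree 3. With Bb on degree 3, the tonic of the new key is G.
Degree 3 carries a major triad in natural-minor keys, so the destination is G minor.
Check: the diatonic triads of G minor (natural minor) are Gm (i), Adim (ii°), Bb (III), Cm (iv), Dm (v), Eb (VI), F (VII) — Bb is indeed III.

G minor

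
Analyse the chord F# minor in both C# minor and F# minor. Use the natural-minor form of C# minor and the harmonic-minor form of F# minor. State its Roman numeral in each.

The scale of C# minor (natural minor) is C# D# E F# G# A B; F# is degree 4, and the triad built there (F#-A-C#) is minor, so it is iv.
The scale of F# minor (harmonic minor) is F# G# A B C# D E#; F# is degree 1, and the triad built there (F#-A-C#) is minor, so it is i.

iv in C# minor; i in F# minor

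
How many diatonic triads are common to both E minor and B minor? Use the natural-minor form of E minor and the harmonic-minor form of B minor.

Diatonic triads of E minor (natural minor): Em (i), F#dim (ii°), G (III), Am (iv), Bm (v), C (VI), D (VII).
Diatonic triads of B minor (harmonic minor): Bm (i), C#dim (ii°), Daug (III+), Em (iv), F# (V), G (VI), A#dim (vii°).
Matching root and quality in both lists: Em, G, Bm.
That gives 3 common triads.

3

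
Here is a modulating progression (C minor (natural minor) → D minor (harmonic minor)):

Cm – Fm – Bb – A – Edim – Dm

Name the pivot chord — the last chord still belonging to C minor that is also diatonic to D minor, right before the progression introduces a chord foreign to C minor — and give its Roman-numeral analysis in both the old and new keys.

Bb — VII in C minor, VI in D minor

Chords diatonic to C minor: Cm, Ddim, Eb, Fm, Gm, Ab, Bb.
Reading the progression, the first chord not in that set is A, so the modulation leaves C minor there.
The chord immediately before A is Bb, which is diatonic to both keys: VII in C minor and VI in D minor.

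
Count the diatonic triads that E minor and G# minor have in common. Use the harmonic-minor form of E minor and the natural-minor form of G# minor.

1

Diatonic triads of E minor (harmonic minor): E minor (i), F# diminished (ii°), G augmented (III+), A minor (iv), B major (V), C major (VI), D# diminished (vii°).
Diatonic triads of G# minor (natural minor): G# minor (i), A# diminished (ii°), B major (III), C# minor (iv), D# minor (v), E major (VI), F# major (VII).
Matching root and quality in both lists: B major.
That gives 1 common triad.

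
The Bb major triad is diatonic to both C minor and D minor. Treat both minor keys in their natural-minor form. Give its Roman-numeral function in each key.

The scale of C minor (natural minor) is C D Eb F G Ab Bb; Bb is degree 7, and the triad built there (Bb-D-F) is major, so it is VII.
The scale of D minor (natural minor) is D E F G A Bb C; Bb is degree 6, and the triad built there (Bb-D-F) is major, so it is VI.

VII in C minor; VI in D minor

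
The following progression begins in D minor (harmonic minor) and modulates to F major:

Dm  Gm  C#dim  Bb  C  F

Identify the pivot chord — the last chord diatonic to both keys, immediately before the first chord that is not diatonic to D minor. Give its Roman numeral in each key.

Chords diatonic to D minor: Dm, Edim, Faug, Gm, A, Bb, C#dim.
Reading the progression, the first chord not in that set is C, so the modulation leaves D minor there.
The chord immediately before C is Bb, which is diatonic to both keys: VI in D minor and IV in F major.

Bb — VI in D minor, IV in F major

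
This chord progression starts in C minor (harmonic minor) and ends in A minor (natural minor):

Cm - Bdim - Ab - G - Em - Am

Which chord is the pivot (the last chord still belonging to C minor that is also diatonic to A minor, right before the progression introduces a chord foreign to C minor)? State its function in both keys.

G — V in C minor, VII in A minor

Chords diatonic to C minor: Cm, Ddim, Ebaug, Fm, G, Ab, Bdim.
Reading the progression, the first chord not in that set is Em, so the modulation leaves C minor there.
The chord immediately before Em is G, which is diatonic to both keys: V in C minor and VII in A minor.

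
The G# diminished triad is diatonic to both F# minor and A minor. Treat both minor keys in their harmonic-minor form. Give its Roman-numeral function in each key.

The scale of F# minor (harmonic minor) is F# G# A B C# D E#; G# is degree 2, and the triad built there (G#-B-D) is diminished, so it is ii°.
The scale of A minor (harmonic minor) is A B C D E F G#; G# is degree 7, and the triad built there (G#-B-D) is diminished, so it is vii°.

ii° in F# minor; vii° in A minor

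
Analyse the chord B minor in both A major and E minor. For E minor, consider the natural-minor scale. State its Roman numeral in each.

ii in A major; v in E minor

The scale of A major is A B C♯ D E F♯ G♯; B is degree 2, and the triad built there (B-D-F♯) is minor, so it is ii.
The scale of E minor (natural minor) is E F♯ G A B C D; B is degree 5, and the triad built there (B-D-F♯) is minor, so it is v.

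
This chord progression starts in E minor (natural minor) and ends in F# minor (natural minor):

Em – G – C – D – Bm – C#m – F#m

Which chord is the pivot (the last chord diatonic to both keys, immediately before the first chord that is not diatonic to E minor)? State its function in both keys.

Bm — v in E minor, iv in F# minor

Chords diatonic to E minor: Em, F#dim, G, Am, Bm, C, D.
Reading the progression, the first chord not in that set is C#m, so the modulation leaves E minor there.
The chord immediately before C#m is Bm, which is diatonic to both keys: v in E minor and iv in F# minor.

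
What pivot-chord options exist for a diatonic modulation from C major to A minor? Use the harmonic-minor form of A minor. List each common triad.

Dm, F, Am, Bdim

Triads in C major: C (I), Dm (ii), Em (iii), F (IV), G (V), Am (vi), Bdim (vii°).
Triads in A minor (harmonic minor): Am (i), Bdim (ii°), Caug (III+), Dm (iv), E (V), F (VI), G♯dim (vii°).
Shared triads with their functions: Dm (ii in C major, iv in A minor); F (IV in C major, VI in A minor); Am (vi in C major, i in A minor); Bdim (vii° in C major, ii° in A minor).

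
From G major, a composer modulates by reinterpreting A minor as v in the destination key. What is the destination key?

The numeral v denotes a minor triad on scale degree 5. With A on degree 5, the tonic of the new key is D.
Degree 5 carries a minor triad in natural-minor keys, so the destination is D minor.
Check: the diatonic triads of D minor (natural minor) are Dm (i), Edim (ii°), F (III), Gm (iv), Am (v), Bb (VI), C (VII) — A minor is indeed v.

D minor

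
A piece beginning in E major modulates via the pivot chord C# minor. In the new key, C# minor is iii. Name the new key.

The numeral iii denotes a minor triad on scale degree 3. With C# on degree 3, the tonic of the new key is A.
Degree 3 carries a minor triad in major keys, so the destination is A major.
Check: the diatonic triads of A major are A (I), Bm (ii), C#m (iii), D (IV), E (V), F#m (vi), G#dim (vii°) — C# minor is indeed iii.

A major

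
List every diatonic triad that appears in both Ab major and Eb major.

Ab, Cm, Eb, Fm

Triads in Ab major: Ab (I), Bbm (ii), Cm (iii), Db (IV), Eb (V), Fm (vi), Gdim (vii°).
Triads in Eb major: Eb (I), Fm (ii), Gm (iii), Ab (IV), Bb (V), Cm (vi), Ddim (vii°).
Shared triads with their functions: Ab (I in Ab major, IV in Eb major); Cm (iii in Ab major, vi in Eb major); Eb (V in Ab major, I in Eb major); Fm (vi in Ab major, ii in Eb major).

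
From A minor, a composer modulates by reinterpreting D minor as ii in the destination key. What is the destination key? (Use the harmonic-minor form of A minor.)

C major

The numeral ii denotes a minor triad on scale degree 2. With D on degree 2, the tonic of the new key is C.
Degree 2 carries a minor triad in major keys, so the destination is C major.
Check: the diatonic triads of C major are C (I), Dm (ii), Em (iii), F (IV), G (V), Am (vi), Bdim (vii°) — D minor is indeed ii.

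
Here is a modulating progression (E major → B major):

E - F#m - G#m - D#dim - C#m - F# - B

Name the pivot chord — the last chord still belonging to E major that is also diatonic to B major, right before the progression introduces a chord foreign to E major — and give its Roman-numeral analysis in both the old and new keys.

Chords diatonic to E major: E, F#m, G#m, A, B, C#m, D#dim.
Reading the progression, the first chord not in that set is F#, so the modulation leaves E major there.
The chord immediately before F# is C#m, which is diatonic to both keys: vi in E major and ii in B major.

C#m — vi in E major, ii in B major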